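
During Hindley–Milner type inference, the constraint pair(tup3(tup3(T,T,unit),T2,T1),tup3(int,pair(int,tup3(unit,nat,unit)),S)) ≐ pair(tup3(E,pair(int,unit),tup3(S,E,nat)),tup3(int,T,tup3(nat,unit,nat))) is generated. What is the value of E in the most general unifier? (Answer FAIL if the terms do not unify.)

Decompose pair/2: tup3(tup3(T,T,unit),T2,T1) ≐ tup3(E,pair(int,unit),tup3(S,E,nat)),  tup3(int,pair(int,tup3(unit,nat,unit)),S) ≐ tup3(int,T,tup3(nat,unit,nat)).
Decompose tup3/3: tup3(T,T,unit) ≐ E,  T2 ≐ pair(int,unit),  T1 ≐ tup3(S,E,nat).
Bind E := tup3(T,T,unit); substituting into the one remaining equation that mentions E gives: T1 ≐ tup3(S,tup3(T,T,unit),nat).
Bind T2 := pair(int,unit); no other remaining equation mentions T2.
Bind T1 := tup3(S,tup3(T,T,unit),nat); no other remaining equation mentions T1.
Decompose tup3/3: int ≐ int,  pair(int,tup3(unit,nat,unit)) ≐ T,  S ≐ tup3(nat,unit,nat).
Delete trivial equation int ≐ int.
Bind T := pair(int,tup3(unit,nat,unit)); no other remaining equation mentions T. Substituting into the earlier bindings gives E := tup3(pair(int,tup3(unit,nat,unit)),pair(int,tup3(unit,nat,unit)),unit), T1 := tup3(S,tup3(pair(int,tup3(unit,nat,unit)),pair(int,tup3(unit,nat,unit)),unit),nat).
Bind S := tup3(nat,unit,nat). Substituting into the earlier binding gives T1 := tup3(tup3(nat,unit,nat),tup3(pair(int,tup3(unit,nat,unit)),pair(int,tup3(unit,nat,unit)),unit),nat).
MGU = { E -> tup3(pair(int,tup3(unit,nat,unit)),pair(int,tup3(unit,nat,unit)),unit), T2 -> pair(int,unit), T1 -> tup3(tup3(nat,unit,nat),tup3(pair(int,tup3(unit,nat,unit)),pair(int,tup3(unit,nat,unit)),unit),nat), T -> pair(int,tup3(unit,nat,unit)), S -> tup3(nat,unit,nat) }, so E -> tup3(pair(int,tup3(unit,nat,unit)),pair(int,tup3(unit,nat,unit)),unit).

tup3(pair(int,tup3(unit,nat,unit)),pair(int,tup3(unit,nat,unit)),unit)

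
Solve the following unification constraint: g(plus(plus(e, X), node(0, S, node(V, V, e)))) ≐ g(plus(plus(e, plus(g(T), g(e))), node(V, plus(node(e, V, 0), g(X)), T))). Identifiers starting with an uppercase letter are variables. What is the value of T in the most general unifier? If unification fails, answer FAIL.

Decompose g/1: plus(plus(e, X), node(0, S, node(V, V, e))) ≐ plus(plus(e, plus(g(T), g(e))), node(V, plus(node(e, V, 0), g(X)), T)).
Decompose plus/2: plus(e, X) ≐ plus(e, plus(g(T), g(e))),  node(0, S, node(V, V, e)) ≐ node(V, plus(node(e, V, 0), g(X)), T).
Decompose plus/2: e ≐ e,  X ≐ plus(g(T), g(e)).
Delete trivial equation e ≐ e.
Bind X := plus(g(T), g(e)); substituting into the remaining equation gives: node(0, S, node(V, V, e)) ≐ node(V, plus(node(e, V, 0), g(plus(g(T), g(e)))), T).
Decompose node/3: 0 ≐ V,  S ≐ plus(node(e, V, 0), g(plus(g(T), g(e)))),  node(V, V, e) ≐ T.
Bind V := 0; substituting into the remaining equations gives: S ≐ plus(node(e, 0, 0), g(plus(g(T), g(e)))),  node(0, 0, e) ≐ T.
Bind S := plus(node(e, 0, 0), g(plus(g(T), g(e)))); no other remaining equation mentions S.
Bind T := node(0, 0, e). Substituting into the earlier bindings gives X := plus(g(node(0, 0, e)), g(e)), S := plus(node(e, 0, 0), g(plus(g(node(0, 0, e)), g(e)))).
MGU = { X ↦ plus(g(node(0, 0, e)), g(e)), V ↦ 0, S ↦ plus(node(e, 0, 0), g(plus(g(node(0, 0, e)), g(e)))), T ↦ node(0, 0, e) }, so T ↦ node(0, 0, e).

node(0, 0, e)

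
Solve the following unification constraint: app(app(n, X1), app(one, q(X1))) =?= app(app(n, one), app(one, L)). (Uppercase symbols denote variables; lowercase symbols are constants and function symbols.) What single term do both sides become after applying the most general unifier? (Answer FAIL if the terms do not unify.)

app(app(n, one), app(one, q(one)))

Decompose app/2: app(n, X1) =?= app(n, one),  app(one, q(X1)) =?= app(one, L).
Decompose app/2: n =?= n,  X1 =?= one.
Delete trivial equation n =?= n.
Bind X1 := one; substituting into the remaining equation gives: app(one, q(one)) =?= app(one, L).
Decompose app/2: one =?= one,  q(one) =?= L.
Delete trivial equation one =?= one.
Bind L := q(one).
Applying the MGU to either side gives app(app(n, one), app(one, q(one))).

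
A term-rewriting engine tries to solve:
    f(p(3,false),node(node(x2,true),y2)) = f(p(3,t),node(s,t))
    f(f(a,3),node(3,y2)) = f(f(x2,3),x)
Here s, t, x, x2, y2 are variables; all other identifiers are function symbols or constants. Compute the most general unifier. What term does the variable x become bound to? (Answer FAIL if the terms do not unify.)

node(3,false)

Decompose f/2: p(3,false) = p(3,t),  node(node(x2,true),y2) = node(s,t).
Decompose p/2: 3 = 3,  false = t.
Delete trivial equation 3 = 3.
Bind t := false; substituting into the one remaining equation that mentions t gives: node(node(x2,true),y2) = node(s,false).
Decompose node/2: node(x2,true) = s,  y2 = false.
Bind s := node(x2,true); no other remaining equation mentions s.
Bind y2 := false; substituting into the remaining equation gives: f(f(a,3),node(3,false)) = f(f(x2,3),x).
Decompose f/2: f(a,3) = f(x2,3),  node(3,false) = x.
Decompose f/2: a = x2,  3 = 3.
Bind x2 := a; no other remaining equation mentions x2. Substituting into the earlier binding gives s := node(a,true).
Delete trivial equation 3 = 3.
Bind x := node(3,false).
MGU = { t := false, s := node(a,true), y2 := false, x2 := a, x := node(3,false) }, so x := node(3,false).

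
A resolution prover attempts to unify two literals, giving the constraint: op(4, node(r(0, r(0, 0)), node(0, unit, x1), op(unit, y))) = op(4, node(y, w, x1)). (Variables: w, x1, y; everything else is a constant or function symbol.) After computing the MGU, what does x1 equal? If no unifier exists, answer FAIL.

op(unit, r(0, r(0, 0)))

Decompose op/2: 4 = 4,  node(r(0, r(0, 0)), node(0, unit, x1), op(unit, y)) = node(y, w, x1).
Delete trivial equation 4 = 4.
Decompose node/3: r(0, r(0, 0)) = y,  node(0, unit, x1) = w,  op(unit, y) = x1.
Bind y := r(0, r(0, 0)); substituting into the one remaining equation that mentions y gives: op(unit, r(0, r(0, 0))) = x1.
Bind w := node(0, unit, x1); no other remaining equation mentions w.
Bind x1 := op(unit, r(0, r(0, 0))). Substituting into the earlier binding gives w := node(0, unit, op(unit, r(0, r(0, 0)))).
MGU = { y -> r(0, r(0, 0)), w -> node(0, unit, op(unit, r(0, r(0, 0)))), x1 -> op(unit, r(0, r(0, 0))) }, so x1 -> op(unit, r(0, r(0, 0))).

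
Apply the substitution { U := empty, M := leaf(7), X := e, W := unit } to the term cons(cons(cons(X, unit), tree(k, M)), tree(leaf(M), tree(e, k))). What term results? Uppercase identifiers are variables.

Replace each occurrence of M with leaf(7).
Replace each occurrence of X with e.
Result: cons(cons(cons(e, unit), tree(k, leaf(7))), tree(leaf(leaf(7)), tree(e, k))).

cons(cons(cons(e, unit), tree(k, leaf(7))), tree(leaf(leaf(7)), tree(e, k)))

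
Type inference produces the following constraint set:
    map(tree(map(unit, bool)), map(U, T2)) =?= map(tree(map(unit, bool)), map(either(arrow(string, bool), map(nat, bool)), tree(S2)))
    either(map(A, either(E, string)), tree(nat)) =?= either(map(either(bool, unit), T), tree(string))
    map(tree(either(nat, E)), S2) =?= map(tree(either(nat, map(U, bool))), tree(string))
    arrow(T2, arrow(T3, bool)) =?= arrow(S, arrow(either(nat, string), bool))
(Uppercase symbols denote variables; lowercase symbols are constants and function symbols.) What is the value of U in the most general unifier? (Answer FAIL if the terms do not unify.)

Decompose map/2: tree(map(unit, bool)) =?= tree(map(unit, bool)),  map(U, T2) =?= map(either(arrow(string, bool), map(nat, bool)), tree(S2)).
Delete trivial equation tree(map(unit, bool)) =?= tree(map(unit, bool)).
Decompose map/2: U =?= either(arrow(string, bool), map(nat, bool)),  T2 =?= tree(S2).
Bind U := either(arrow(string, bool), map(nat, bool)); substituting into the one remaining equation that mentions U gives: map(tree(either(nat, E)), S2) =?= map(tree(either(nat, map(either(arrow(string, bool), map(nat, bool)), bool))), tree(string)).
Bind T2 := tree(S2); substituting into the one remaining equation that mentions T2 gives: arrow(tree(S2), arrow(T3, bool)) =?= arrow(S, arrow(either(nat, string), bool)).
Decompose either/2: map(A, either(E, string)) =?= map(either(bool, unit), T),  tree(nat) =?= tree(string).
Decompose map/2: A =?= either(bool, unit),  either(E, string) =?= T.
Bind A := either(bool, unit); no other remaining equation mentions A.
Bind T := either(E, string); no other remaining equation mentions T.
Decompose tree/1: nat =?= string.
Clash: constants nat and string differ; no unifier exists.

FAIL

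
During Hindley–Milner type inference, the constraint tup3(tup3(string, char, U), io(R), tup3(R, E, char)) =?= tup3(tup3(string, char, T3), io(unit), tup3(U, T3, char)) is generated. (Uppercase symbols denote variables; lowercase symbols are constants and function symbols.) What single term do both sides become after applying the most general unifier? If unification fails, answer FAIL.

Decompose tup3/3: tup3(string, char, U) =?= tup3(string, char, T3),  io(R) =?= io(unit),  tup3(R, E, char) =?= tup3(U, T3, char).
Decompose tup3/3: string =?= string,  char =?= char,  U =?= T3.
Delete trivial equation string =?= string.
Delete trivial equation char =?= char.
Bind U := T3; substituting into the one remaining equation that mentions U gives: tup3(R, E, char) =?= tup3(T3, T3, char).
Decompose io/1: R =?= unit.
Bind R := unit; substituting into the remaining equation gives: tup3(unit, E, char) =?= tup3(T3, T3, char).
Decompose tup3/3: unit =?= T3,  E =?= T3,  char =?= char.
Bind T3 := unit; substituting into the one remaining equation that mentions T3 gives: E =?= unit. Substituting into the earlier binding gives U := unit.
Bind E := unit; no other remaining equation mentions E.
Delete trivial equation char =?= char.
Applying the MGU to either side gives tup3(tup3(string, char, unit), io(unit), tup3(unit, unit, char)).

tup3(tup3(string, char, unit), io(unit), tup3(unit, unit, char))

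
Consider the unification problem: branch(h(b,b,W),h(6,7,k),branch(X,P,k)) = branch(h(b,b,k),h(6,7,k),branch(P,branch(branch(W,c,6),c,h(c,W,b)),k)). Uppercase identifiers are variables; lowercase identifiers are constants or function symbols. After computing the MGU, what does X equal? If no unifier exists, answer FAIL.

Decompose branch/3: h(b,b,W) = h(b,b,k),  h(6,7,k) = h(6,7,k),  branch(X,P,k) = branch(P,branch(branch(W,c,6),c,h(c,W,b)),k).
Decompose h/3: b = b,  b = b,  W = k.
Delete trivial equation b = b.
Delete trivial equation b = b.
Bind W := k; substituting into the one remaining equation that mentions W gives: branch(X,P,k) = branch(P,branch(branch(k,c,6),c,h(c,k,b)),k).
Delete trivial equation h(6,7,k) = h(6,7,k).
Decompose branch/3: X = P,  P = branch(branch(k,c,6),c,h(c,k,b)),  k = k.
Bind X := P; no other remaining equation mentions X.
Bind P := branch(branch(k,c,6),c,h(c,k,b)); no other remaining equation mentions P. Substituting into the earlier binding gives X := branch(branch(k,c,6),c,h(c,k,b)).
Delete trivial equation k = k.
MGU = { W := k, X := branch(branch(k,c,6),c,h(c,k,b)), P := branch(branch(k,c,6),c,h(c,k,b)) }, so X := branch(branch(k,c,6),c,h(c,k,b)).

branch(branch(k,c,6),c,h(c,k,b))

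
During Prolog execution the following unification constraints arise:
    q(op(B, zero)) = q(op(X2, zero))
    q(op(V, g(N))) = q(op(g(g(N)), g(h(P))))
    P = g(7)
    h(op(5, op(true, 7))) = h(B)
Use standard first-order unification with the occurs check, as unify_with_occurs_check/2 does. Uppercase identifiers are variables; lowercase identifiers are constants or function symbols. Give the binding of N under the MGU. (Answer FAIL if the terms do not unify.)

Decompose q/1: op(B, zero) = op(X2, zero).
Decompose op/2: B = X2,  zero = zero.
Bind B := X2; substituting into the one remaining equation that mentions B gives: h(op(5, op(true, 7))) = h(X2).
Delete trivial equation zero = zero.
Decompose q/1: op(V, g(N)) = op(g(g(N)), g(h(P))).
Decompose op/2: V = g(g(N)),  g(N) = g(h(P)).
Bind V := g(g(N)); no other remaining equation mentions V.
Decompose g/1: N = h(P).
Bind N := h(P); no other remaining equation mentions N. Substituting into the earlier binding gives V := g(g(h(P))).
Bind P := g(7); no other remaining equation mentions P. Substituting into the earlier bindings gives V := g(g(h(g(7)))), N := h(g(7)).
Decompose h/1: op(5, op(true, 7)) = X2.
Bind X2 := op(5, op(true, 7)). Substituting into the earlier binding gives B := op(5, op(true, 7)).
MGU = { B -> op(5, op(true, 7)), V -> g(g(h(g(7)))), N -> h(g(7)), P -> g(7), X2 -> op(5, op(true, 7)) }, so N -> h(g(7)).

h(g(7))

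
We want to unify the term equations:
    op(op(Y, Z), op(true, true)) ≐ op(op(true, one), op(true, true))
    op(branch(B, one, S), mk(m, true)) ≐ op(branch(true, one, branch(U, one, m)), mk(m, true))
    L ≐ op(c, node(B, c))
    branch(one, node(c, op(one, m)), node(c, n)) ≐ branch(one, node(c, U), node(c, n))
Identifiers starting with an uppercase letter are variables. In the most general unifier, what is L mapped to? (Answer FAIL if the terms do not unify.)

op(c, node(true, c))

Decompose op/2: op(Y, Z) ≐ op(true, one),  op(true, true) ≐ op(true, true).
Decompose op/2: Y ≐ true,  Z ≐ one.
Bind Y := true; no other remaining equation mentions Y.
Bind Z := one; no other remaining equation mentions Z.
Delete trivial equation op(true, true) ≐ op(true, true).
Decompose op/2: branch(B, one, S) ≐ branch(true, one, branch(U, one, m)),  mk(m, true) ≐ mk(m, true).
Decompose branch/3: B ≐ true,  one ≐ one,  S ≐ branch(U, one, m).
Bind B := true; substituting into the one remaining equation that mentions B gives: L ≐ op(c, node(true, c)).
Delete trivial equation one ≐ one.
Bind S := branch(U, one, m); no other remaining equation mentions S.
Delete trivial equation mk(m, true) ≐ mk(m, true).
Bind L := op(c, node(true, c)); no other remaining equation mentions L.
Decompose branch/3: one ≐ one,  node(c, op(one, m)) ≐ node(c, U),  node(c, n) ≐ node(c, n).
Delete trivial equation one ≐ one.
Decompose node/2: c ≐ c,  op(one, m) ≐ U.
Delete trivial equation c ≐ c.
Bind U := op(one, m); no other remaining equation mentions U. Substituting into the earlier binding gives S := branch(op(one, m), one, m).
Delete trivial equation node(c, n) ≐ node(c, n).
MGU = { Y := true, Z := one, B := true, S := branch(op(one, m), one, m), L := op(c, node(true, c)), U := op(one, m) }, so L := op(c, node(true, c)).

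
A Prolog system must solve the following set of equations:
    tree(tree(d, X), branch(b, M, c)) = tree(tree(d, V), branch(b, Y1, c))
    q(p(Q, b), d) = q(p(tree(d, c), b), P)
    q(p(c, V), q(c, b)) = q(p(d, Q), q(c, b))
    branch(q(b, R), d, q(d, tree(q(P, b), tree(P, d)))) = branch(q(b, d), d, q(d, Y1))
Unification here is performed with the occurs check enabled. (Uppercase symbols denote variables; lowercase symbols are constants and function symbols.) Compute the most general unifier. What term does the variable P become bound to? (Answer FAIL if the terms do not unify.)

Decompose tree/2: tree(d, X) = tree(d, V),  branch(b, M, c) = branch(b, Y1, c).
Decompose tree/2: d = d,  X = V.
Delete trivial equation d = d.
Bind X := V; no other remaining equation mentions X.
Decompose branch/3: b = b,  M = Y1,  c = c.
Delete trivial equation b = b.
Bind M := Y1; no other remaining equation mentions M.
Delete trivial equation c = c.
Decompose q/2: p(Q, b) = p(tree(d, c), b),  d = P.
Decompose p/2: Q = tree(d, c),  b = b.
Bind Q := tree(d, c); substituting into the one remaining equation that mentions Q gives: q(p(c, V), q(c, b)) = q(p(d, tree(d, c)), q(c, b)).
Delete trivial equation b = b.
Bind P := d; substituting into the one remaining equation that mentions P gives: branch(q(b, R), d, q(d, tree(q(d, b), tree(d, d)))) = branch(q(b, d), d, q(d, Y1)).
Decompose q/2: p(c, V) = p(d, tree(d, c)),  q(c, b) = q(c, b).
Decompose p/2: c = d,  V = tree(d, c).
Clash: constants c and d differ; no unifier exists.

FAIL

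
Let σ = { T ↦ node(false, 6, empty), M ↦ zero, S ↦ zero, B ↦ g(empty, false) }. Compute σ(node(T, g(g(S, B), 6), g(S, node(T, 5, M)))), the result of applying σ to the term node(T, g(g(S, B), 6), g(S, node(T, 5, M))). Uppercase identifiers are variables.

Replace each occurrence of T with node(false, 6, empty).
Replace each occurrence of M with zero.
Replace each occurrence of S with zero.
Replace each occurrence of B with g(empty, false).
Result: node(node(false, 6, empty), g(g(zero, g(empty, false)), 6), g(zero, node(node(false, 6, empty), 5, zero))).

node(node(false, 6, empty), g(g(zero, g(empty, false)), 6), g(zero, node(node(false, 6, empty), 5, zero)))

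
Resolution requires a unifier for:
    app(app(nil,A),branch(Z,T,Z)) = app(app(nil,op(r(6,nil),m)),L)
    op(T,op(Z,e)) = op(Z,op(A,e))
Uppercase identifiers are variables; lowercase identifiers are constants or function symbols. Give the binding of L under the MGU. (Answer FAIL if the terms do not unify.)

Decompose app/2: app(nil,A) = app(nil,op(r(6,nil),m)),  branch(Z,T,Z) = L.
Decompose app/2: nil = nil,  A = op(r(6,nil),m).
Delete trivial equation nil = nil.
Bind A := op(r(6,nil),m); substituting into the one remaining equation that mentions A gives: op(T,op(Z,e)) = op(Z,op(op(r(6,nil),m),e)).
Bind L := branch(Z,T,Z); no other remaining equation mentions L.
Decompose op/2: T = Z,  op(Z,e) = op(op(r(6,nil),m),e).
Bind T := Z; no other remaining equation mentions T. Substituting into the earlier binding gives L := branch(Z,Z,Z).
Decompose op/2: Z = op(r(6,nil),m),  e = e.
Bind Z := op(r(6,nil),m); no other remaining equation mentions Z. Substituting into the earlier bindings gives L := branch(op(r(6,nil),m),op(r(6,nil),m),op(r(6,nil),m)), T := op(r(6,nil),m).
Delete trivial equation e = e.
MGU = { A -> op(r(6,nil),m), L -> branch(op(r(6,nil),m),op(r(6,nil),m),op(r(6,nil),m)), T -> op(r(6,nil),m), Z -> op(r(6,nil),m) }, so L -> branch(op(r(6,nil),m),op(r(6,nil),m),op(r(6,nil),m)).

branch(op(r(6,nil),m),op(r(6,nil),m),op(r(6,nil),m))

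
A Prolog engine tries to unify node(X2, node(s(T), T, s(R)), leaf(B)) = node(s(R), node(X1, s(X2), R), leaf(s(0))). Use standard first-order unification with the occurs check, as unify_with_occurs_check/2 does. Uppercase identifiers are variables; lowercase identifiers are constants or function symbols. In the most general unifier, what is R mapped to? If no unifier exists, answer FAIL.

FAIL

Decompose node/3: X2 = s(R),  node(s(T), T, s(R)) = node(X1, s(X2), R),  leaf(B) = leaf(s(0)).
Bind X2 := s(R); substituting into the one remaining equation that mentions X2 gives: node(s(T), T, s(R)) = node(X1, s(s(R)), R).
Decompose node/3: s(T) = X1,  T = s(s(R)),  s(R) = R.
Bind X1 := s(T); no other remaining equation mentions X1.
Bind T := s(s(R)); no other remaining equation mentions T. Substituting into the earlier binding gives X1 := s(s(s(R))).
Occurs check fails: R occurs in s(R); the equation R = s(R) has no finite solution.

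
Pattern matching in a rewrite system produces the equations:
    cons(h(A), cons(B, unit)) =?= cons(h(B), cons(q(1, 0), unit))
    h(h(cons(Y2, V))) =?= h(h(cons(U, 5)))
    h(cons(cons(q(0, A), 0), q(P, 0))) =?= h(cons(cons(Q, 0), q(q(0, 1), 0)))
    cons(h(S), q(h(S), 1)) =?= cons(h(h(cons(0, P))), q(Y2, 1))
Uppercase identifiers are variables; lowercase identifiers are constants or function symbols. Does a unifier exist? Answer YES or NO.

Decompose cons/2: h(A) =?= h(B),  cons(B, unit) =?= cons(q(1, 0), unit).
Decompose h/1: A =?= B.
Bind A := B; substituting into the one remaining equation that mentions A gives: h(cons(cons(q(0, B), 0), q(P, 0))) =?= h(cons(cons(Q, 0), q(q(0, 1), 0))).
Decompose cons/2: B =?= q(1, 0),  unit =?= unit.
Bind B := q(1, 0); substituting into the one remaining equation that mentions B gives: h(cons(cons(q(0, q(1, 0)), 0), q(P, 0))) =?= h(cons(cons(Q, 0), q(q(0, 1), 0))). Substituting into the earlier binding gives A := q(1, 0).
Delete trivial equation unit =?= unit.
Decompose h/1: h(cons(Y2, V)) =?= h(cons(U, 5)).
Decompose h/1: cons(Y2, V) =?= cons(U, 5).
Decompose cons/2: Y2 =?= U,  V =?= 5.
Bind Y2 := U; substituting into the one remaining equation that mentions Y2 gives: cons(h(S), q(h(S), 1)) =?= cons(h(h(cons(0, P))), q(U, 1)).
Bind V := 5; no other remaining equation mentions V.
Decompose h/1: cons(cons(q(0, q(1, 0)), 0), q(P, 0)) =?= cons(cons(Q, 0), q(q(0, 1), 0)).
Decompose cons/2: cons(q(0, q(1, 0)), 0) =?= cons(Q, 0),  q(P, 0) =?= q(q(0, 1), 0).
Decompose cons/2: q(0, q(1, 0)) =?= Q,  0 =?= 0.
Bind Q := q(0, q(1, 0)); no other remaining equation mentions Q.
Delete trivial equation 0 =?= 0.
Decompose q/2: P =?= q(0, 1),  0 =?= 0.
Bind P := q(0, 1); substituting into the one remaining equation that mentions P gives: cons(h(S), q(h(S), 1)) =?= cons(h(h(cons(0, q(0, 1)))), q(U, 1)).
Delete trivial equation 0 =?= 0.
Decompose cons/2: h(S) =?= h(h(cons(0, q(0, 1)))),  q(h(S), 1) =?= q(U, 1).
Decompose h/1: S =?= h(cons(0, q(0, 1))).
Bind S := h(cons(0, q(0, 1))); substituting into the remaining equation gives: q(h(h(cons(0, q(0, 1)))), 1) =?= q(U, 1).
Decompose q/2: h(h(cons(0, q(0, 1)))) =?= U,  1 =?= 1.
Bind U := h(h(cons(0, q(0, 1)))); no other remaining equation mentions U. Substituting into the earlier binding gives Y2 := h(h(cons(0, q(0, 1)))).
Delete trivial equation 1 =?= 1.
No equations remain and no clash or occurs-check failure arose, so a unifier exists.

YES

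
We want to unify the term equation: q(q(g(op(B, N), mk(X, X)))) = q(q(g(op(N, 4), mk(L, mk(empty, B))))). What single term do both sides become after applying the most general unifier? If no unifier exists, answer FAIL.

Decompose q/1: q(g(op(B, N), mk(X, X))) = q(g(op(N, 4), mk(L, mk(empty, B)))).
Decompose q/1: g(op(B, N), mk(X, X)) = g(op(N, 4), mk(L, mk(empty, B))).
Decompose g/2: op(B, N) = op(N, 4),  mk(X, X) = mk(L, mk(empty, B)).
Decompose op/2: B = N,  N = 4.
Bind B := N; substituting into the one remaining equation that mentions B gives: mk(X, X) = mk(L, mk(empty, N)).
Bind N := 4; substituting into the remaining equation gives: mk(X, X) = mk(L, mk(empty, 4)). Substituting into the earlier binding gives B := 4.
Decompose mk/2: X = L,  X = mk(empty, 4).
Bind X := L; substituting into the remaining equation gives: L = mk(empty, 4).
Bind L := mk(empty, 4). Substituting into the earlier binding gives X := mk(empty, 4).
Applying the MGU to either side gives q(q(g(op(4, 4), mk(mk(empty, 4), mk(empty, 4))))).

q(q(g(op(4, 4), mk(mk(empty, 4), mk(empty, 4)))))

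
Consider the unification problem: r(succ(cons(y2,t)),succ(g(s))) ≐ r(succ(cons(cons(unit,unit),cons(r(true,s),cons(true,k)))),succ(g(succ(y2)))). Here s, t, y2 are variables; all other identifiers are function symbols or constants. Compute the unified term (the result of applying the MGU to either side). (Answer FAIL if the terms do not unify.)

r(succ(cons(cons(unit,unit),cons(r(true,succ(cons(unit,unit))),cons(true,k)))),succ(g(succ(cons(unit,unit)))))

Decompose r/2: succ(cons(y2,t)) ≐ succ(cons(cons(unit,unit),cons(r(true,s),cons(true,k)))),  succ(g(s)) ≐ succ(g(succ(y2))).
Decompose succ/1: cons(y2,t) ≐ cons(cons(unit,unit),cons(r(true,s),cons(true,k))).
Decompose cons/2: y2 ≐ cons(unit,unit),  t ≐ cons(r(true,s),cons(true,k)).
Bind y2 := cons(unit,unit); substituting into the one remaining equation that mentions y2 gives: succ(g(s)) ≐ succ(g(succ(cons(unit,unit)))).
Bind t := cons(r(true,s),cons(true,k)); no other remaining equation mentions t.
Decompose succ/1: g(s) ≐ g(succ(cons(unit,unit))).
Decompose g/1: s ≐ succ(cons(unit,unit)).
Bind s := succ(cons(unit,unit)). Substituting into the earlier binding gives t := cons(r(true,succ(cons(unit,unit))),cons(true,k)).
Applying the MGU to either side gives r(succ(cons(cons(unit,unit),cons(r(true,succ(cons(unit,unit))),cons(true,k)))),succ(g(succ(cons(unit,unit))))).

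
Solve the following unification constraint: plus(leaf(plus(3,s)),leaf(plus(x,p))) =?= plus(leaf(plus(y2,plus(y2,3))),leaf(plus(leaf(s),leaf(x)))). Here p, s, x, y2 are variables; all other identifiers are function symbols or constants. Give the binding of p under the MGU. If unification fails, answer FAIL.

Decompose plus/2: leaf(plus(3,s)) =?= leaf(plus(y2,plus(y2,3))),  leaf(plus(x,p)) =?= leaf(plus(leaf(s),leaf(x))).
Decompose leaf/1: plus(3,s) =?= plus(y2,plus(y2,3)).
Decompose plus/2: 3 =?= y2,  s =?= plus(y2,3).
Bind y2 := 3; substituting into the one remaining equation that mentions y2 gives: s =?= plus(3,3).
Bind s := plus(3,3); substituting into the remaining equation gives: leaf(plus(x,p)) =?= leaf(plus(leaf(plus(3,3)),leaf(x))).
Decompose leaf/1: plus(x,p) =?= plus(leaf(plus(3,3)),leaf(x)).
Decompose plus/2: x =?= leaf(plus(3,3)),  p =?= leaf(x).
Bind x := leaf(plus(3,3)); substituting into the remaining equation gives: p =?= leaf(leaf(plus(3,3))).
Bind p := leaf(leaf(plus(3,3))).
MGU = { y2 ↦ 3, s ↦ plus(3,3), x ↦ leaf(plus(3,3)), p ↦ leaf(leaf(plus(3,3))) }, so p ↦ leaf(leaf(plus(3,3))).

leaf(leaf(plus(3,3)))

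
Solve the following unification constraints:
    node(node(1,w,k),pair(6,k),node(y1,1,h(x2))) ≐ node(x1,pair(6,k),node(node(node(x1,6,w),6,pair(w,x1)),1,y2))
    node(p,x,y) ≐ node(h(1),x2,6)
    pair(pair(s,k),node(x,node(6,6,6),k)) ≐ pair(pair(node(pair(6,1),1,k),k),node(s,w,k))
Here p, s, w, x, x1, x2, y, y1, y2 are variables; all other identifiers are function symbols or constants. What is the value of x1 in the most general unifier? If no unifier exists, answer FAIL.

node(1,node(6,6,6),k)

Decompose node/3: node(1,w,k) ≐ x1,  pair(6,k) ≐ pair(6,k),  node(y1,1,h(x2)) ≐ node(node(node(x1,6,w),6,pair(w,x1)),1,y2).
Bind x1 := node(1,w,k); substituting into the one remaining equation that mentions x1 gives: node(y1,1,h(x2)) ≐ node(node(node(node(1,w,k),6,w),6,pair(w,node(1,w,k))),1,y2).
Delete trivial equation pair(6,k) ≐ pair(6,k).
Decompose node/3: y1 ≐ node(node(node(1,w,k),6,w),6,pair(w,node(1,w,k))),  1 ≐ 1,  h(x2) ≐ y2.
Bind y1 := node(node(node(1,w,k),6,w),6,pair(w,node(1,w,k))); no other remaining equation mentions y1.
Delete trivial equation 1 ≐ 1.
Bind y2 := h(x2); no other remaining equation mentions y2.
Decompose node/3: p ≐ h(1),  x ≐ x2,  y ≐ 6.
Bind p := h(1); no other remaining equation mentions p.
Bind x := x2; substituting into the one remaining equation that mentions x gives: pair(pair(s,k),node(x2,node(6,6,6),k)) ≐ pair(pair(node(pair(6,1),1,k),k),node(s,w,k)).
Bind y := 6; no other remaining equation mentions y.
Decompose pair/2: pair(s,k) ≐ pair(node(pair(6,1),1,k),k),  node(x2,node(6,6,6),k) ≐ node(s,w,k).
Decompose pair/2: s ≐ node(pair(6,1),1,k),  k ≐ k.
Bind s := node(pair(6,1),1,k); substituting into the one remaining equation that mentions s gives: node(x2,node(6,6,6),k) ≐ node(node(pair(6,1),1,k),w,k).
Delete trivial equation k ≐ k.
Decompose node/3: x2 ≐ node(pair(6,1),1,k),  node(6,6,6) ≐ w,  k ≐ k.
Bind x2 := node(pair(6,1),1,k); no other remaining equation mentions x2. Substituting into the earlier bindings gives y2 := h(node(pair(6,1),1,k)), x := node(pair(6,1),1,k).
Bind w := node(6,6,6); no other remaining equation mentions w. Substituting into the earlier bindings gives x1 := node(1,node(6,6,6),k), y1 := node(node(node(1,node(6,6,6),k),6,node(6,6,6)),6,pair(node(6,6,6),node(1,node(6,6,6),k))).
Delete trivial equation k ≐ k.
MGU = { x1 -> node(1,node(6,6,6),k), y1 -> node(node(node(1,node(6,6,6),k),6,node(6,6,6)),6,pair(node(6,6,6),node(1,node(6,6,6),k))), y2 -> h(node(pair(6,1),1,k)), p -> h(1), x -> node(pair(6,1),1,k), y -> 6, s -> node(pair(6,1),1,k), x2 -> node(pair(6,1),1,k), w -> node(6,6,6) }, so x1 -> node(1,node(6,6,6),k).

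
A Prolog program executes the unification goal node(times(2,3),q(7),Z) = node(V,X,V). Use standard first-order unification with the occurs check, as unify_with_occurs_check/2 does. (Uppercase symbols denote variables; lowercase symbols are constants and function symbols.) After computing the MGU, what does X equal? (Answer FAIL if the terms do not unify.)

q(7)

Decompose node/3: times(2,3) = V,  q(7) = X,  Z = V.
Bind V := times(2,3); substituting into the one remaining equation that mentions V gives: Z = times(2,3).
Bind X := q(7); no other remaining equation mentions X.
Bind Z := times(2,3).
MGU = { V ↦ times(2,3), X ↦ q(7), Z ↦ times(2,3) }, so X ↦ q(7).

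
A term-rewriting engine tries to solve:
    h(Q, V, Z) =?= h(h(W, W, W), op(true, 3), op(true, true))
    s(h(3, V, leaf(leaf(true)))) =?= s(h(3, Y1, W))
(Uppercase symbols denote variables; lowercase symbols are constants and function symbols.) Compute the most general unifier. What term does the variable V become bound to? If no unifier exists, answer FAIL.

Decompose h/3: Q =?= h(W, W, W),  V =?= op(true, 3),  Z =?= op(true, true).
Bind Q := h(W, W, W); no other remaining equation mentions Q.
Bind V := op(true, 3); substituting into the one remaining equation that mentions V gives: s(h(3, op(true, 3), leaf(leaf(true)))) =?= s(h(3, Y1, W)).
Bind Z := op(true, true); no other remaining equation mentions Z.
Decompose s/1: h(3, op(true, 3), leaf(leaf(true))) =?= h(3, Y1, W).
Decompose h/3: 3 =?= 3,  op(true, 3) =?= Y1,  leaf(leaf(true)) =?= W.
Delete trivial equation 3 =?= 3.
Bind Y1 := op(true, 3); no other remaining equation mentions Y1.
Bind W := leaf(leaf(true)). Substituting into the earlier binding gives Q := h(leaf(leaf(true)), leaf(leaf(true)), leaf(leaf(true))).
MGU = { Q := h(leaf(leaf(true)), leaf(leaf(true)), leaf(leaf(true))), V := op(true, 3), Z := op(true, true), Y1 := op(true, 3), W := leaf(leaf(true)) }, so V := op(true, 3).

op(true, 3)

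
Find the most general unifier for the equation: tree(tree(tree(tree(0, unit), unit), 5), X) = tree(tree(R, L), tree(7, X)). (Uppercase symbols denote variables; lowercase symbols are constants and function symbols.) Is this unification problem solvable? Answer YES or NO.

Decompose tree/2: tree(tree(tree(0, unit), unit), 5) = tree(R, L),  X = tree(7, X).
Decompose tree/2: tree(tree(0, unit), unit) = R,  5 = L.
Bind R := tree(tree(0, unit), unit); no other remaining equation mentions R.
Bind L := 5; no other remaining equation mentions L.
Occurs check fails: X occurs in tree(7, X); the equation X = tree(7, X) has no finite solution.

NO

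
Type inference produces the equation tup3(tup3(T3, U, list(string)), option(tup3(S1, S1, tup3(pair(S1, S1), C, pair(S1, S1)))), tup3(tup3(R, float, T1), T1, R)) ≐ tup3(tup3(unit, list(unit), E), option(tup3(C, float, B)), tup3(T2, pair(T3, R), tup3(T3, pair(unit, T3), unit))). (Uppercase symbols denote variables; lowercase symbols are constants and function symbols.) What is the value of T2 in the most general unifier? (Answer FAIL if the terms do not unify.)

tup3(tup3(unit, pair(unit, unit), unit), float, pair(unit, tup3(unit, pair(unit, unit), unit)))

Decompose tup3/3: tup3(T3, U, list(string)) ≐ tup3(unit, list(unit), E),  option(tup3(S1, S1, tup3(pair(S1, S1), C, pair(S1, S1)))) ≐ option(tup3(C, float, B)),  tup3(tup3(R, float, T1), T1, R) ≐ tup3(T2, pair(T3, R), tup3(T3, pair(unit, T3), unit)).
Decompose tup3/3: T3 ≐ unit,  U ≐ list(unit),  list(string) ≐ E.
Bind T3 := unit; substituting into the one remaining equation that mentions T3 gives: tup3(tup3(R, float, T1), T1, R) ≐ tup3(T2, pair(unit, R), tup3(unit, pair(unit, unit), unit)).
Bind U := list(unit); no other remaining equation mentions U.
Bind E := list(string); no other remaining equation mentions E.
Decompose option/1: tup3(S1, S1, tup3(pair(S1, S1), C, pair(S1, S1))) ≐ tup3(C, float, B).
Decompose tup3/3: S1 ≐ C,  S1 ≐ float,  tup3(pair(S1, S1), C, pair(S1, S1)) ≐ B.
Bind S1 := C; substituting into the 2 remaining equations that mention S1 gives: C ≐ float,  tup3(pair(C, C), C, pair(C, C)) ≐ B.
Bind C := float; substituting into the one remaining equation that mentions C gives: tup3(pair(float, float), float, pair(float, float)) ≐ B. Substituting into the earlier binding gives S1 := float.
Bind B := tup3(pair(float, float), float, pair(float, float)); no other remaining equation mentions B.
Decompose tup3/3: tup3(R, float, T1) ≐ T2,  T1 ≐ pair(unit, R),  R ≐ tup3(unit, pair(unit, unit), unit).
Bind T2 := tup3(R, float, T1); no other remaining equation mentions T2.
Bind T1 := pair(unit, R); no other remaining equation mentions T1. Substituting into the earlier binding gives T2 := tup3(R, float, pair(unit, R)).
Bind R := tup3(unit, pair(unit, unit), unit). Substituting into the earlier bindings gives T2 := tup3(tup3(unit, pair(unit, unit), unit), float, pair(unit, tup3(unit, pair(unit, unit), unit))), T1 := pair(unit, tup3(unit, pair(unit, unit), unit)).
MGU = { T3 ↦ unit, U ↦ list(unit), E ↦ list(string), S1 ↦ float, C ↦ float, B ↦ tup3(pair(float, float), float, pair(float, float)), T2 ↦ tup3(tup3(unit, pair(unit, unit), unit), float, pair(unit, tup3(unit, pair(unit, unit), unit))), T1 ↦ pair(unit, tup3(unit, pair(unit, unit), unit)), R ↦ tup3(unit, pair(unit, unit), unit) }, so T2 ↦ tup3(tup3(unit, pair(unit, unit), unit), float, pair(unit, tup3(unit, pair(unit, unit), unit))).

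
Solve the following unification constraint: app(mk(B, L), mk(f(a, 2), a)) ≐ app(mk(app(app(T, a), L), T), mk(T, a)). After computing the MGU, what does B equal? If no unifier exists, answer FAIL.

Decompose app/2: mk(B, L) ≐ mk(app(app(T, a), L), T),  mk(f(a, 2), a) ≐ mk(T, a).
Decompose mk/2: B ≐ app(app(T, a), L),  L ≐ T.
Bind B := app(app(T, a), L); no other remaining equation mentions B.
Bind L := T; no other remaining equation mentions L. Substituting into the earlier binding gives B := app(app(T, a), T).
Decompose mk/2: f(a, 2) ≐ T,  a ≐ a.
Bind T := f(a, 2); no other remaining equation mentions T. Substituting into the earlier bindings gives B := app(app(f(a, 2), a), f(a, 2)), L := f(a, 2).
Delete trivial equation a ≐ a.
MGU = { B := app(app(f(a, 2), a), f(a, 2)), L := f(a, 2), T := f(a, 2) }, so B := app(app(f(a, 2), a), f(a, 2)).

app(app(f(a, 2), a), f(a, 2))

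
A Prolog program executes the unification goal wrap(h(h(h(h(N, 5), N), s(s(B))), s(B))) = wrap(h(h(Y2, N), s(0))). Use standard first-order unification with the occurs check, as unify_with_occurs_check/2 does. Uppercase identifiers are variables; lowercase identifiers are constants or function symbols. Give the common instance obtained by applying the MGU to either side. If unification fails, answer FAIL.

Decompose wrap/1: h(h(h(h(N, 5), N), s(s(B))), s(B)) = h(h(Y2, N), s(0)).
Decompose h/2: h(h(h(N, 5), N), s(s(B))) = h(Y2, N),  s(B) = s(0).
Decompose h/2: h(h(N, 5), N) = Y2,  s(s(B)) = N.
Bind Y2 := h(h(N, 5), N); no other remaining equation mentions Y2.
Bind N := s(s(B)); no other remaining equation mentions N. Substituting into the earlier binding gives Y2 := h(h(s(s(B)), 5), s(s(B))).
Decompose s/1: B = 0.
Bind B := 0. Substituting into the earlier bindings gives Y2 := h(h(s(s(0)), 5), s(s(0))), N := s(s(0)).
Applying the MGU to either side gives wrap(h(h(h(h(s(s(0)), 5), s(s(0))), s(s(0))), s(0))).

wrap(h(h(h(h(s(s(0)), 5), s(s(0))), s(s(0))), s(0)))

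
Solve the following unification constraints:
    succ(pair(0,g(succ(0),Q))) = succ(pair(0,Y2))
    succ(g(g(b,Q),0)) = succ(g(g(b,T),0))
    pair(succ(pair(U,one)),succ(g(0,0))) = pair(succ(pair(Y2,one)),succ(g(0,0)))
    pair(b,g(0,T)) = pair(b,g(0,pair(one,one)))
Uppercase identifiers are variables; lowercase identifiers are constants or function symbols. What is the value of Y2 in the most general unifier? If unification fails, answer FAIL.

g(succ(0),pair(one,one))

Decompose succ/1: pair(0,g(succ(0),Q)) = pair(0,Y2).
Decompose pair/2: 0 = 0,  g(succ(0),Q) = Y2.
Delete trivial equation 0 = 0.
Bind Y2 := g(succ(0),Q); substituting into the one remaining equation that mentions Y2 gives: pair(succ(pair(U,one)),succ(g(0,0))) = pair(succ(pair(g(succ(0),Q),one)),succ(g(0,0))).
Decompose succ/1: g(g(b,Q),0) = g(g(b,T),0).
Decompose g/2: g(b,Q) = g(b,T),  0 = 0.
Decompose g/2: b = b,  Q = T.
Delete trivial equation b = b.
Bind Q := T; substituting into the one remaining equation that mentions Q gives: pair(succ(pair(U,one)),succ(g(0,0))) = pair(succ(pair(g(succ(0),T),one)),succ(g(0,0))). Substituting into the earlier binding gives Y2 := g(succ(0),T).
Delete trivial equation 0 = 0.
Decompose pair/2: succ(pair(U,one)) = succ(pair(g(succ(0),T),one)),  succ(g(0,0)) = succ(g(0,0)).
Decompose succ/1: pair(U,one) = pair(g(succ(0),T),one).
Decompose pair/2: U = g(succ(0),T),  one = one.
Bind U := g(succ(0),T); no other remaining equation mentions U.
Delete trivial equation one = one.
Delete trivial equation succ(g(0,0)) = succ(g(0,0)).
Decompose pair/2: b = b,  g(0,T) = g(0,pair(one,one)).
Delete trivial equation b = b.
Decompose g/2: 0 = 0,  T = pair(one,one).
Delete trivial equation 0 = 0.
Bind T := pair(one,one). Substituting into the earlier bindings gives Y2 := g(succ(0),pair(one,one)), Q := pair(one,one), U := g(succ(0),pair(one,one)).
MGU = { Y2 -> g(succ(0),pair(one,one)), Q -> pair(one,one), U -> g(succ(0),pair(one,one)), T -> pair(one,one) }, so Y2 -> g(succ(0),pair(one,one)).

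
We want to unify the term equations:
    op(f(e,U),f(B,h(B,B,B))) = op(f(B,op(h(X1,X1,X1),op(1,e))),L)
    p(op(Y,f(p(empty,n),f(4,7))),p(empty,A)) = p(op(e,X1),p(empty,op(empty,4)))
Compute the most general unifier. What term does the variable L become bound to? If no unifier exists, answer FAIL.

Decompose op/2: f(e,U) = f(B,op(h(X1,X1,X1),op(1,e))),  f(B,h(B,B,B)) = L.
Decompose f/2: e = B,  U = op(h(X1,X1,X1),op(1,e)).
Bind B := e; substituting into the one remaining equation that mentions B gives: f(e,h(e,e,e)) = L.
Bind U := op(h(X1,X1,X1),op(1,e)); no other remaining equation mentions U.
Bind L := f(e,h(e,e,e)); no other remaining equation mentions L.
Decompose p/2: op(Y,f(p(empty,n),f(4,7))) = op(e,X1),  p(empty,A) = p(empty,op(empty,4)).
Decompose op/2: Y = e,  f(p(empty,n),f(4,7)) = X1.
Bind Y := e; no other remaining equation mentions Y.
Bind X1 := f(p(empty,n),f(4,7)); no other remaining equation mentions X1. Substituting into the earlier binding gives U := op(h(f(p(empty,n),f(4,7)),f(p(empty,n),f(4,7)),f(p(empty,n),f(4,7))),op(1,e)).
Decompose p/2: empty = empty,  A = op(empty,4).
Delete trivial equation empty = empty.
Bind A := op(empty,4).
MGU = { B := e, U := op(h(f(p(empty,n),f(4,7)),f(p(empty,n),f(4,7)),f(p(empty,n),f(4,7))),op(1,e)), L := f(e,h(e,e,e)), Y := e, X1 := f(p(empty,n),f(4,7)), A := op(empty,4) }, so L := f(e,h(e,e,e)).

f(e,h(e,e,e))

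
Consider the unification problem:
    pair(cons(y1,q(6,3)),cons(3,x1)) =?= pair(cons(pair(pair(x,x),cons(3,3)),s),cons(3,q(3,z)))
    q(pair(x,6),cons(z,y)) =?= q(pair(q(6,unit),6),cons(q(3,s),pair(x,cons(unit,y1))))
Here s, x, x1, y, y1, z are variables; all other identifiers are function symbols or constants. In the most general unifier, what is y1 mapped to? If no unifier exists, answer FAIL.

Decompose pair/2: cons(y1,q(6,3)) =?= cons(pair(pair(x,x),cons(3,3)),s),  cons(3,x1) =?= cons(3,q(3,z)).
Decompose cons/2: y1 =?= pair(pair(x,x),cons(3,3)),  q(6,3) =?= s.
Bind y1 := pair(pair(x,x),cons(3,3)); substituting into the one remaining equation that mentions y1 gives: q(pair(x,6),cons(z,y)) =?= q(pair(q(6,unit),6),cons(q(3,s),pair(x,cons(unit,pair(pair(x,x),cons(3,3)))))).
Bind s := q(6,3); substituting into the one remaining equation that mentions s gives: q(pair(x,6),cons(z,y)) =?= q(pair(q(6,unit),6),cons(q(3,q(6,3)),pair(x,cons(unit,pair(pair(x,x),cons(3,3)))))).
Decompose cons/2: 3 =?= 3,  x1 =?= q(3,z).
Delete trivial equation 3 =?= 3.
Bind x1 := q(3,z); no other remaining equation mentions x1.
Decompose q/2: pair(x,6) =?= pair(q(6,unit),6),  cons(z,y) =?= cons(q(3,q(6,3)),pair(x,cons(unit,pair(pair(x,x),cons(3,3))))).
Decompose pair/2: x =?= q(6,unit),  6 =?= 6.
Bind x := q(6,unit); substituting into the one remaining equation that mentions x gives: cons(z,y) =?= cons(q(3,q(6,3)),pair(q(6,unit),cons(unit,pair(pair(q(6,unit),q(6,unit)),cons(3,3))))). Substituting into the earlier binding gives y1 := pair(pair(q(6,unit),q(6,unit)),cons(3,3)).
Delete trivial equation 6 =?= 6.
Decompose cons/2: z =?= q(3,q(6,3)),  y =?= pair(q(6,unit),cons(unit,pair(pair(q(6,unit),q(6,unit)),cons(3,3)))).
Bind z := q(3,q(6,3)); no other remaining equation mentions z. Substituting into the earlier binding gives x1 := q(3,q(3,q(6,3))).
Bind y := pair(q(6,unit),cons(unit,pair(pair(q(6,unit),q(6,unit)),cons(3,3)))).
MGU = { y1 ↦ pair(pair(q(6,unit),q(6,unit)),cons(3,3)), s ↦ q(6,3), x1 ↦ q(3,q(3,q(6,3))), x ↦ q(6,unit), z ↦ q(3,q(6,3)), y ↦ pair(q(6,unit),cons(unit,pair(pair(q(6,unit),q(6,unit)),cons(3,3)))) }, so y1 ↦ pair(pair(q(6,unit),q(6,unit)),cons(3,3)).

pair(pair(q(6,unit),q(6,unit)),cons(3,3))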